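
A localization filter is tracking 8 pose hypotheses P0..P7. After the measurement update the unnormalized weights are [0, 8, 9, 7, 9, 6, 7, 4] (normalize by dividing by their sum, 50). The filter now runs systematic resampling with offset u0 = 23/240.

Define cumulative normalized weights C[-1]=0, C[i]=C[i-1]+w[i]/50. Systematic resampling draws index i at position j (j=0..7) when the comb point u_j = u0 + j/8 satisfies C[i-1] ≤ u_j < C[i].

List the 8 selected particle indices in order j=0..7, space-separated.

C = [0, 4/25, 17/50, 12/25, 33/50, 39/50, 23/25, 1]
j=0: u_0=23/240 ∈ [0, 4/25) → index 1
j=1: u_1=53/240 ∈ [4/25, 17/50) → index 2
j=2: u_2=83/240 ∈ [17/50, 12/25) → index 3
j=3: u_3=113/240 ∈ [17/50, 12/25) → index 3
j=4: u_4=143/240 ∈ [12/25, 33/50) → index 4
j=5: u_5=173/240 ∈ [33/50, 39/50) → index 5
j=6: u_6=203/240 ∈ [39/50, 23/25) → index 6
j=7: u_7=233/240 ∈ [23/25, 1) → index 7

1 2 3 3 4 5 6 7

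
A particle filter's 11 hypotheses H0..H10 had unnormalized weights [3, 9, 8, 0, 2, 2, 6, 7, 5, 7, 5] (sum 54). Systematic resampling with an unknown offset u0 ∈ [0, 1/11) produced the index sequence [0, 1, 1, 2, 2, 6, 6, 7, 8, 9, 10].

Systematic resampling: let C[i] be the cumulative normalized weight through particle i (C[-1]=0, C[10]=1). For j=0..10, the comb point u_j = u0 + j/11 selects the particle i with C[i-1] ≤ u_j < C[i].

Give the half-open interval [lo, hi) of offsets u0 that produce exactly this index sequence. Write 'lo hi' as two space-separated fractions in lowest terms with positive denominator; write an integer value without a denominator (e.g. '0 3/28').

0 2/297

C = [1/18, 2/9, 10/27, 10/27, 11/27, 4/9, 5/9, 37/54, 7/9, 49/54, 1]
j=0 picked index 0: u0 ∈ [0, 1/18)
j=1 picked index 1: u0 ∈ [-7/198, 13/99)
j=2 picked index 1: u0 ∈ [-25/198, 4/99)
j=3 picked index 2: u0 ∈ [-5/99, 29/297)
j=4 picked index 2: u0 ∈ [-14/99, 2/297)
j=5 picked index 6: u0 ∈ [-1/99, 10/99)
j=6 picked index 6: u0 ∈ [-10/99, 1/99)
j=7 picked index 7: u0 ∈ [-8/99, 29/594)
j=8 picked index 8: u0 ∈ [-25/594, 5/99)
j=9 picked index 9: u0 ∈ [-4/99, 53/594)
j=10 picked index 10: u0 ∈ [-1/594, 1/11)
intersection: [0, 2/297)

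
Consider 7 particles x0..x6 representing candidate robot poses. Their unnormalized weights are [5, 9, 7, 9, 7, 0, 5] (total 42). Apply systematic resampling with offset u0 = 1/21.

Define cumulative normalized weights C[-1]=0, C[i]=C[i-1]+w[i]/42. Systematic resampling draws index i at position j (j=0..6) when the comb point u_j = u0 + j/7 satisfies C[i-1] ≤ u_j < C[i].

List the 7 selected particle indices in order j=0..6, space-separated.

0 1 2 2 3 4 6

C = [5/42, 1/3, 1/2, 5/7, 37/42, 37/42, 1]
j=0: u_0=1/21 ∈ [0, 5/42) → index 0
j=1: u_1=4/21 ∈ [5/42, 1/3) → index 1
j=2: u_2=1/3 ∈ [1/3, 1/2) → index 2
j=3: u_3=10/21 ∈ [1/3, 1/2) → index 2
j=4: u_4=13/21 ∈ [1/2, 5/7) → index 3
j=5: u_5=16/21 ∈ [5/7, 37/42) → index 4
j=6: u_6=19/21 ∈ [37/42, 1) → index 6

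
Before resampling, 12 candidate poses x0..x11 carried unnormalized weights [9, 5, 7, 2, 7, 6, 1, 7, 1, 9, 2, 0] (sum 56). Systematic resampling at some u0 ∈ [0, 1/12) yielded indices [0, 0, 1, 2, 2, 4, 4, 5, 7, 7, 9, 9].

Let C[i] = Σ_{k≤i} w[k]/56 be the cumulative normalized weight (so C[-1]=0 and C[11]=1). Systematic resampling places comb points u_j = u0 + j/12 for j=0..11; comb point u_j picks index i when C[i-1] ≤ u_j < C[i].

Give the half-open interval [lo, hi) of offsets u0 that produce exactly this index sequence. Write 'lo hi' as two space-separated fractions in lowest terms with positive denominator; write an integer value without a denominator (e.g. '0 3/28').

C = [9/56, 1/4, 3/8, 23/56, 15/28, 9/14, 37/56, 11/14, 45/56, 27/28, 1, 1]
j=0 picked index 0: u0 ∈ [0, 9/56)
j=1 picked index 0: u0 ∈ [-1/12, 13/168)
j=2 picked index 1: u0 ∈ [-1/168, 1/12)
j=3 picked index 2: u0 ∈ [0, 1/8)
j=4 picked index 2: u0 ∈ [-1/12, 1/24)
j=5 picked index 4: u0 ∈ [-1/168, 5/42)
j=6 picked index 4: u0 ∈ [-5/56, 1/28)
j=7 picked index 5: u0 ∈ [-1/21, 5/84)
j=8 picked index 7: u0 ∈ [-1/168, 5/42)
j=9 picked index 7: u0 ∈ [-5/56, 1/28)
j=10 picked index 9: u0 ∈ [-5/168, 11/84)
j=11 picked index 9: u0 ∈ [-19/168, 1/21)
intersection: [0, 1/28)

0 1/28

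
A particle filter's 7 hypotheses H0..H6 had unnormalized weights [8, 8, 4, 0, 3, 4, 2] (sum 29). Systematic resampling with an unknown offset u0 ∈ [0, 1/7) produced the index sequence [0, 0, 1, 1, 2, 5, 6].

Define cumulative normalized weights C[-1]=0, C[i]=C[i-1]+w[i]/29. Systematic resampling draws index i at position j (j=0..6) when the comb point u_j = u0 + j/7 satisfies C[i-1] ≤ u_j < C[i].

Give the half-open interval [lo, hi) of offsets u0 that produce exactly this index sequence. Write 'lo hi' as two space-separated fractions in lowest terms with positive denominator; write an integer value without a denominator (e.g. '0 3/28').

16/203 24/203

C = [8/29, 16/29, 20/29, 20/29, 23/29, 27/29, 1]
j=0 picked index 0: u0 ∈ [0, 8/29)
j=1 picked index 0: u0 ∈ [-1/7, 27/203)
j=2 picked index 1: u0 ∈ [-2/203, 54/203)
j=3 picked index 1: u0 ∈ [-31/203, 25/203)
j=4 picked index 2: u0 ∈ [-4/203, 24/203)
j=5 picked index 5: u0 ∈ [16/203, 44/203)
j=6 picked index 6: u0 ∈ [15/203, 1/7)
intersection: [16/203, 24/203)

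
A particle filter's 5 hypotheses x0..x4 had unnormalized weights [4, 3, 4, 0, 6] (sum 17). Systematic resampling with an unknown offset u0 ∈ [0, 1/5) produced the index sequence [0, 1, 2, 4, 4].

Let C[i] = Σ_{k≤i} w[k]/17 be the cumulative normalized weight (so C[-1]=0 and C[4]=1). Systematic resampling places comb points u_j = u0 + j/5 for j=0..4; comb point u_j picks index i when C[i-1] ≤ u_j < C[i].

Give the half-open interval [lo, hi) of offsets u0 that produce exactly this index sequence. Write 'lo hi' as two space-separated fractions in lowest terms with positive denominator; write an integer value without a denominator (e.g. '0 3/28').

C = [4/17, 7/17, 11/17, 11/17, 1]
j=0 picked index 0: u0 ∈ [0, 4/17)
j=1 picked index 1: u0 ∈ [3/85, 18/85)
j=2 picked index 2: u0 ∈ [1/85, 21/85)
j=3 picked index 4: u0 ∈ [4/85, 2/5)
j=4 picked index 4: u0 ∈ [-13/85, 1/5)
intersection: [4/85, 1/5)

4/85 1/5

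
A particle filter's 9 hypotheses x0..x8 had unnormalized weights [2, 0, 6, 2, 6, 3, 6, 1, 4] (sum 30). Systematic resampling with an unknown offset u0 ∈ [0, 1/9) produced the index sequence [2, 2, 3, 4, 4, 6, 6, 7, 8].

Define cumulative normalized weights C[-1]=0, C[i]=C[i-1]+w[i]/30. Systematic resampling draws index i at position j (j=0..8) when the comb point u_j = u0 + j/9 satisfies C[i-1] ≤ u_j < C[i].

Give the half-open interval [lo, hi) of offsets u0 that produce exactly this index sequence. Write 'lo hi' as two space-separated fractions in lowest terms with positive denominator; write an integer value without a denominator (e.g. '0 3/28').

C = [1/15, 1/15, 4/15, 1/3, 8/15, 19/30, 5/6, 13/15, 1]
j=0 picked index 2: u0 ∈ [1/15, 4/15)
j=1 picked index 2: u0 ∈ [-2/45, 7/45)
j=2 picked index 3: u0 ∈ [2/45, 1/9)
j=3 picked index 4: u0 ∈ [0, 1/5)
j=4 picked index 4: u0 ∈ [-1/9, 4/45)
j=5 picked index 6: u0 ∈ [7/90, 5/18)
j=6 picked index 6: u0 ∈ [-1/30, 1/6)
j=7 picked index 7: u0 ∈ [1/18, 4/45)
j=8 picked index 8: u0 ∈ [-1/45, 1/9)
intersection: [7/90, 4/45)

7/90 4/45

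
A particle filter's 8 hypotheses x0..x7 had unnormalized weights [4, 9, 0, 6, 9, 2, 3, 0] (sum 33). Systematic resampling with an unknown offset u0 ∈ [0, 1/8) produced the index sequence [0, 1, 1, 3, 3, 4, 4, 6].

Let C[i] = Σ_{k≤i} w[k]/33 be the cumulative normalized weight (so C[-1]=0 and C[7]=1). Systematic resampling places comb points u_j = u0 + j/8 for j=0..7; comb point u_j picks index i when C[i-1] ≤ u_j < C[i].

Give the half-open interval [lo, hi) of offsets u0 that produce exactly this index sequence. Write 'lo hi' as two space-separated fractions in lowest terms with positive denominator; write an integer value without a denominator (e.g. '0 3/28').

3/88 5/66

C = [4/33, 13/33, 13/33, 19/33, 28/33, 10/11, 1, 1]
j=0 picked index 0: u0 ∈ [0, 4/33)
j=1 picked index 1: u0 ∈ [-1/264, 71/264)
j=2 picked index 1: u0 ∈ [-17/132, 19/132)
j=3 picked index 3: u0 ∈ [5/264, 53/264)
j=4 picked index 3: u0 ∈ [-7/66, 5/66)
j=5 picked index 4: u0 ∈ [-13/264, 59/264)
j=6 picked index 4: u0 ∈ [-23/132, 13/132)
j=7 picked index 6: u0 ∈ [3/88, 1/8)
intersection: [3/88, 5/66)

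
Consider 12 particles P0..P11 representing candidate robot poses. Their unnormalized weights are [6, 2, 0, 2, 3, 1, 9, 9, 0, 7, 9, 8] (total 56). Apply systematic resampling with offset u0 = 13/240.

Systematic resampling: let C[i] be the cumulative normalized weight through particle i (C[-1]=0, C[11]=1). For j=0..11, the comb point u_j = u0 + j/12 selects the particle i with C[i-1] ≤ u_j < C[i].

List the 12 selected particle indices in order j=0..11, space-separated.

0 1 4 6 6 7 7 9 10 10 11 11

C = [3/28, 1/7, 1/7, 5/28, 13/56, 1/4, 23/56, 4/7, 4/7, 39/56, 6/7, 1]
j=0: u_0=13/240 ∈ [0, 3/28) → index 0
j=1: u_1=11/80 ∈ [3/28, 1/7) → index 1
j=2: u_2=53/240 ∈ [5/28, 13/56) → index 4
j=3: u_3=73/240 ∈ [1/4, 23/56) → index 6
j=4: u_4=31/80 ∈ [1/4, 23/56) → index 6
j=5: u_5=113/240 ∈ [23/56, 4/7) → index 7
j=6: u_6=133/240 ∈ [23/56, 4/7) → index 7
j=7: u_7=51/80 ∈ [4/7, 39/56) → index 9
j=8: u_8=173/240 ∈ [39/56, 6/7) → index 10
j=9: u_9=193/240 ∈ [39/56, 6/7) → index 10
j=10: u_10=71/80 ∈ [6/7, 1) → index 11
j=11: u_11=233/240 ∈ [6/7, 1) → index 11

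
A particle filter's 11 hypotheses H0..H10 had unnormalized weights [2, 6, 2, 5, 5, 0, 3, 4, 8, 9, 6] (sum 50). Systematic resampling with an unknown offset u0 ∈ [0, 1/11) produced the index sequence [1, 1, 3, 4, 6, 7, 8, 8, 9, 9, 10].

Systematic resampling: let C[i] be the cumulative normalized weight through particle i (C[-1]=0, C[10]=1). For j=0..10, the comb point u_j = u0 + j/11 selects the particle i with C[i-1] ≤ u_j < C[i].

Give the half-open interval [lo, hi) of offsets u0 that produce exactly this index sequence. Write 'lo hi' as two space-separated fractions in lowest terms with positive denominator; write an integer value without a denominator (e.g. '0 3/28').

1/25 17/275

C = [1/25, 4/25, 1/5, 3/10, 2/5, 2/5, 23/50, 27/50, 7/10, 22/25, 1]
j=0 picked index 1: u0 ∈ [1/25, 4/25)
j=1 picked index 1: u0 ∈ [-14/275, 19/275)
j=2 picked index 3: u0 ∈ [1/55, 13/110)
j=3 picked index 4: u0 ∈ [3/110, 7/55)
j=4 picked index 6: u0 ∈ [2/55, 53/550)
j=5 picked index 7: u0 ∈ [3/550, 47/550)
j=6 picked index 8: u0 ∈ [-3/550, 17/110)
j=7 picked index 8: u0 ∈ [-53/550, 7/110)
j=8 picked index 9: u0 ∈ [-3/110, 42/275)
j=9 picked index 9: u0 ∈ [-13/110, 17/275)
j=10 picked index 10: u0 ∈ [-8/275, 1/11)
intersection: [1/25, 17/275)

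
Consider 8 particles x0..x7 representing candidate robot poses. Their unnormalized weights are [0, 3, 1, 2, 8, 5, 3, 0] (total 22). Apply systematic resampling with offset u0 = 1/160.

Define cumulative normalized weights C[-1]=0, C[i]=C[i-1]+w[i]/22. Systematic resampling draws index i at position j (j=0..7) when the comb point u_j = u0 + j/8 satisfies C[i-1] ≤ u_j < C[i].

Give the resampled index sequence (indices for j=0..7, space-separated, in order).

C = [0, 3/22, 2/11, 3/11, 7/11, 19/22, 1, 1]
j=0: u_0=1/160 ∈ [0, 3/22) → index 1
j=1: u_1=21/160 ∈ [0, 3/22) → index 1
j=2: u_2=41/160 ∈ [2/11, 3/11) → index 3
j=3: u_3=61/160 ∈ [3/11, 7/11) → index 4
j=4: u_4=81/160 ∈ [3/11, 7/11) → index 4
j=5: u_5=101/160 ∈ [3/11, 7/11) → index 4
j=6: u_6=121/160 ∈ [7/11, 19/22) → index 5
j=7: u_7=141/160 ∈ [19/22, 1) → index 6

1 1 3 4 4 4 5 6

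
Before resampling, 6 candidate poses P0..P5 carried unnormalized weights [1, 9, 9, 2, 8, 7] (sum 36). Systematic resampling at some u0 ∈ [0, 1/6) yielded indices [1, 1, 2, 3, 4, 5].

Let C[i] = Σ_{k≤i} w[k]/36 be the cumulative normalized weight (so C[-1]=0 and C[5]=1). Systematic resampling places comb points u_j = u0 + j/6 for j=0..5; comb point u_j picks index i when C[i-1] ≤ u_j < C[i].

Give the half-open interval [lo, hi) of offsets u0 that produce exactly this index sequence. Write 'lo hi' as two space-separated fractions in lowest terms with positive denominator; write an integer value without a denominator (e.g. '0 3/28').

C = [1/36, 5/18, 19/36, 7/12, 29/36, 1]
j=0 picked index 1: u0 ∈ [1/36, 5/18)
j=1 picked index 1: u0 ∈ [-5/36, 1/9)
j=2 picked index 2: u0 ∈ [-1/18, 7/36)
j=3 picked index 3: u0 ∈ [1/36, 1/12)
j=4 picked index 4: u0 ∈ [-1/12, 5/36)
j=5 picked index 5: u0 ∈ [-1/36, 1/6)
intersection: [1/36, 1/12)

1/36 1/12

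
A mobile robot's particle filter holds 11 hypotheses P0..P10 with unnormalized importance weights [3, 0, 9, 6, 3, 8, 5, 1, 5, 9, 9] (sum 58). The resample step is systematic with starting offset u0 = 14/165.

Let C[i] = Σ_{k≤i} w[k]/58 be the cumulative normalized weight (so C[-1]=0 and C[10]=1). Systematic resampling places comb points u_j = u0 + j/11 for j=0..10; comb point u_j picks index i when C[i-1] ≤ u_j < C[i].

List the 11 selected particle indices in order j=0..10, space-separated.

2 2 3 4 5 6 8 9 9 10 10

C = [3/58, 3/58, 6/29, 9/29, 21/58, 1/2, 17/29, 35/58, 20/29, 49/58, 1]
j=0: u_0=14/165 ∈ [3/58, 6/29) → index 2
j=1: u_1=29/165 ∈ [3/58, 6/29) → index 2
j=2: u_2=4/15 ∈ [6/29, 9/29) → index 3
j=3: u_3=59/165 ∈ [9/29, 21/58) → index 4
j=4: u_4=74/165 ∈ [21/58, 1/2) → index 5
j=5: u_5=89/165 ∈ [1/2, 17/29) → index 6
j=6: u_6=104/165 ∈ [35/58, 20/29) → index 8
j=7: u_7=119/165 ∈ [20/29, 49/58) → index 9
j=8: u_8=134/165 ∈ [20/29, 49/58) → index 9
j=9: u_9=149/165 ∈ [49/58, 1) → index 10
j=10: u_10=164/165 ∈ [49/58, 1) → index 10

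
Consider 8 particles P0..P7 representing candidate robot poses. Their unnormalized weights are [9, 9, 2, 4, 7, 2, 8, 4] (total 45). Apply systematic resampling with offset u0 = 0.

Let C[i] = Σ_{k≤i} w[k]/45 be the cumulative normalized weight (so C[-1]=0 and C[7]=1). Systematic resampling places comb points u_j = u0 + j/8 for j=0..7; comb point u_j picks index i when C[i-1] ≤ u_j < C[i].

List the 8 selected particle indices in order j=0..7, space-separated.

0 0 1 1 3 4 6 6

C = [1/5, 2/5, 4/9, 8/15, 31/45, 11/15, 41/45, 1]
j=0: u_0=0 ∈ [0, 1/5) → index 0
j=1: u_1=1/8 ∈ [0, 1/5) → index 0
j=2: u_2=1/4 ∈ [1/5, 2/5) → index 1
j=3: u_3=3/8 ∈ [1/5, 2/5) → index 1
j=4: u_4=1/2 ∈ [4/9, 8/15) → index 3
j=5: u_5=5/8 ∈ [8/15, 31/45) → index 4
j=6: u_6=3/4 ∈ [11/15, 41/45) → index 6
j=7: u_7=7/8 ∈ [11/15, 41/45) → index 6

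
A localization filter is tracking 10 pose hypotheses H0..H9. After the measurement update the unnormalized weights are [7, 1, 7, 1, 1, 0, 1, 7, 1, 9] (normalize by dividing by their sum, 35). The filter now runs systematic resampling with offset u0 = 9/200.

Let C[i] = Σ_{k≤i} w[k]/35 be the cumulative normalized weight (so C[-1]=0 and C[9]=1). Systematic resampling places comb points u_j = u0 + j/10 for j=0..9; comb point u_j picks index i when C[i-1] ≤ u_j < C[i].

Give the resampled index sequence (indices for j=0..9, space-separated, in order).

C = [1/5, 8/35, 3/7, 16/35, 17/35, 17/35, 18/35, 5/7, 26/35, 1]
j=0: u_0=9/200 ∈ [0, 1/5) → index 0
j=1: u_1=29/200 ∈ [0, 1/5) → index 0
j=2: u_2=49/200 ∈ [8/35, 3/7) → index 2
j=3: u_3=69/200 ∈ [8/35, 3/7) → index 2
j=4: u_4=89/200 ∈ [3/7, 16/35) → index 3
j=5: u_5=109/200 ∈ [18/35, 5/7) → index 7
j=6: u_6=129/200 ∈ [18/35, 5/7) → index 7
j=7: u_7=149/200 ∈ [26/35, 1) → index 9
j=8: u_8=169/200 ∈ [26/35, 1) → index 9
j=9: u_9=189/200 ∈ [26/35, 1) → index 9

0 0 2 2 3 7 7 9 9 9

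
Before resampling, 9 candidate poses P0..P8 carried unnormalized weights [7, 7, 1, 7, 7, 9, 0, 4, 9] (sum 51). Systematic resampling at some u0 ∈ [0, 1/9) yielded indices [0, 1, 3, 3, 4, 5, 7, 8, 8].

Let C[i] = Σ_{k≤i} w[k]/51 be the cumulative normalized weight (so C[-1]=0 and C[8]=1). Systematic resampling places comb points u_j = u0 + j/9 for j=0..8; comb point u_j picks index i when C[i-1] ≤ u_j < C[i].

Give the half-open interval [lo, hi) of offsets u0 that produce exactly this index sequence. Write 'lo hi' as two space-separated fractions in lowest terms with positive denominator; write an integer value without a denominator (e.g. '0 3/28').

C = [7/51, 14/51, 5/17, 22/51, 29/51, 38/51, 38/51, 14/17, 1]
j=0 picked index 0: u0 ∈ [0, 7/51)
j=1 picked index 1: u0 ∈ [4/153, 25/153)
j=2 picked index 3: u0 ∈ [11/153, 32/153)
j=3 picked index 3: u0 ∈ [-2/51, 5/51)
j=4 picked index 4: u0 ∈ [-2/153, 19/153)
j=5 picked index 5: u0 ∈ [2/153, 29/153)
j=6 picked index 7: u0 ∈ [4/51, 8/51)
j=7 picked index 8: u0 ∈ [7/153, 2/9)
j=8 picked index 8: u0 ∈ [-10/153, 1/9)
intersection: [4/51, 5/51)

4/51 5/51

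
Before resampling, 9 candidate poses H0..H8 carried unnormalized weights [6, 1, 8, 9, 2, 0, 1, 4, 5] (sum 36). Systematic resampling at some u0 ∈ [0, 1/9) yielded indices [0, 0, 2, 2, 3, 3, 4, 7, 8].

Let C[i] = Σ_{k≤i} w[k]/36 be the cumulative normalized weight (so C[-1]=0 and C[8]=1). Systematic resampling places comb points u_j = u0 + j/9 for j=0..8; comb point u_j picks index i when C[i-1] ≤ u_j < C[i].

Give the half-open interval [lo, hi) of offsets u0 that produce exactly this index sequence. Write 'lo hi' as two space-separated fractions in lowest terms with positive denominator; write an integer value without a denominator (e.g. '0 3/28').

C = [1/6, 7/36, 5/12, 2/3, 13/18, 13/18, 3/4, 31/36, 1]
j=0 picked index 0: u0 ∈ [0, 1/6)
j=1 picked index 0: u0 ∈ [-1/9, 1/18)
j=2 picked index 2: u0 ∈ [-1/36, 7/36)
j=3 picked index 2: u0 ∈ [-5/36, 1/12)
j=4 picked index 3: u0 ∈ [-1/36, 2/9)
j=5 picked index 3: u0 ∈ [-5/36, 1/9)
j=6 picked index 4: u0 ∈ [0, 1/18)
j=7 picked index 7: u0 ∈ [-1/36, 1/12)
j=8 picked index 8: u0 ∈ [-1/36, 1/9)
intersection: [0, 1/18)

0 1/18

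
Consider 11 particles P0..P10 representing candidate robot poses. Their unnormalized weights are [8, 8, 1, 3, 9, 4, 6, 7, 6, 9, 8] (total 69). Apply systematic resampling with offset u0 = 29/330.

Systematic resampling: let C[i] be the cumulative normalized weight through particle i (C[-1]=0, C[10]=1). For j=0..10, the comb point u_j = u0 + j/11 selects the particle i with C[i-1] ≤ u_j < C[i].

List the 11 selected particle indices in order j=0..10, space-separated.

C = [8/69, 16/69, 17/69, 20/69, 29/69, 11/23, 13/23, 2/3, 52/69, 61/69, 1]
j=0: u_0=29/330 ∈ [0, 8/69) → index 0
j=1: u_1=59/330 ∈ [8/69, 16/69) → index 1
j=2: u_2=89/330 ∈ [17/69, 20/69) → index 3
j=3: u_3=119/330 ∈ [20/69, 29/69) → index 4
j=4: u_4=149/330 ∈ [29/69, 11/23) → index 5
j=5: u_5=179/330 ∈ [11/23, 13/23) → index 6
j=6: u_6=19/30 ∈ [13/23, 2/3) → index 7
j=7: u_7=239/330 ∈ [2/3, 52/69) → index 8
j=8: u_8=269/330 ∈ [52/69, 61/69) → index 9
j=9: u_9=299/330 ∈ [61/69, 1) → index 10
j=10: u_10=329/330 ∈ [61/69, 1) → index 10

0 1 3 4 5 6 7 8 9 10 10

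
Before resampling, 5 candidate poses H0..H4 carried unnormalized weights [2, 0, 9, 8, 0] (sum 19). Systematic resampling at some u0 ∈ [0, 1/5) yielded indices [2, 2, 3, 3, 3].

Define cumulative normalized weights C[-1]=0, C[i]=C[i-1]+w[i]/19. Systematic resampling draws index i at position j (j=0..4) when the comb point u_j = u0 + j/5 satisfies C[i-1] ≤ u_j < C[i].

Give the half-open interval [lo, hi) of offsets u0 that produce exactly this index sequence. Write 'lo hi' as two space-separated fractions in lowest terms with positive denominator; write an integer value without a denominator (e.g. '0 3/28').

17/95 1/5

C = [2/19, 2/19, 11/19, 1, 1]
j=0 picked index 2: u0 ∈ [2/19, 11/19)
j=1 picked index 2: u0 ∈ [-9/95, 36/95)
j=2 picked index 3: u0 ∈ [17/95, 3/5)
j=3 picked index 3: u0 ∈ [-2/95, 2/5)
j=4 picked index 3: u0 ∈ [-21/95, 1/5)
intersection: [17/95, 1/5)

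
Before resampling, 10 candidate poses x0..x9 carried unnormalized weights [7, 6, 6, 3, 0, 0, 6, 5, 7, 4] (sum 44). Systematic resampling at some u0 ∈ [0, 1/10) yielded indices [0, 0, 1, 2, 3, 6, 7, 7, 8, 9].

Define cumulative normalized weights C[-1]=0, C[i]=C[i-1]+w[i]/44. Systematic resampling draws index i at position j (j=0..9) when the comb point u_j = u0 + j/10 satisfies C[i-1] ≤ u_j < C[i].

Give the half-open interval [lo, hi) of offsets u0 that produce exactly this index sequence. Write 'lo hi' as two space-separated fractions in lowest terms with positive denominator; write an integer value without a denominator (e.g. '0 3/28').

2/55 1/20

C = [7/44, 13/44, 19/44, 1/2, 1/2, 1/2, 7/11, 3/4, 10/11, 1]
j=0 picked index 0: u0 ∈ [0, 7/44)
j=1 picked index 0: u0 ∈ [-1/10, 13/220)
j=2 picked index 1: u0 ∈ [-9/220, 21/220)
j=3 picked index 2: u0 ∈ [-1/220, 29/220)
j=4 picked index 3: u0 ∈ [7/220, 1/10)
j=5 picked index 6: u0 ∈ [0, 3/22)
j=6 picked index 7: u0 ∈ [2/55, 3/20)
j=7 picked index 7: u0 ∈ [-7/110, 1/20)
j=8 picked index 8: u0 ∈ [-1/20, 6/55)
j=9 picked index 9: u0 ∈ [1/110, 1/10)
intersection: [2/55, 1/20)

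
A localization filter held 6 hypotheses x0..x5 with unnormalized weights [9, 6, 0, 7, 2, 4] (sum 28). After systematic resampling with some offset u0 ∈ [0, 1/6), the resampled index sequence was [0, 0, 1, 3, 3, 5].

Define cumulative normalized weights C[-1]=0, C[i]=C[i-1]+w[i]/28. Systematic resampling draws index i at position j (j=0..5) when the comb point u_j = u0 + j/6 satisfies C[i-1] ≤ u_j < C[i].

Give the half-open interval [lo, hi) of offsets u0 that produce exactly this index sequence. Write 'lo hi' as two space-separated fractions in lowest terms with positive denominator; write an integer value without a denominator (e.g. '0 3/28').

C = [9/28, 15/28, 15/28, 11/14, 6/7, 1]
j=0 picked index 0: u0 ∈ [0, 9/28)
j=1 picked index 0: u0 ∈ [-1/6, 13/84)
j=2 picked index 1: u0 ∈ [-1/84, 17/84)
j=3 picked index 3: u0 ∈ [1/28, 2/7)
j=4 picked index 3: u0 ∈ [-11/84, 5/42)
j=5 picked index 5: u0 ∈ [1/42, 1/6)
intersection: [1/28, 5/42)

1/28 5/42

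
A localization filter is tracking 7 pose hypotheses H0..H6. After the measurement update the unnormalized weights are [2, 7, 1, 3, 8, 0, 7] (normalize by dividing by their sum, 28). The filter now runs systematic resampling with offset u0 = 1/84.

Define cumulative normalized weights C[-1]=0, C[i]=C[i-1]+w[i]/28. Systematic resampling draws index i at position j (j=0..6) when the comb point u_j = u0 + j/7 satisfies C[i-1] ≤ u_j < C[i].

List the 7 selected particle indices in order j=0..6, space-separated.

C = [1/14, 9/28, 5/14, 13/28, 3/4, 3/4, 1]
j=0: u_0=1/84 ∈ [0, 1/14) → index 0
j=1: u_1=13/84 ∈ [1/14, 9/28) → index 1
j=2: u_2=25/84 ∈ [1/14, 9/28) → index 1
j=3: u_3=37/84 ∈ [5/14, 13/28) → index 3
j=4: u_4=7/12 ∈ [13/28, 3/4) → index 4
j=5: u_5=61/84 ∈ [13/28, 3/4) → index 4
j=6: u_6=73/84 ∈ [3/4, 1) → index 6

0 1 1 3 4 4 6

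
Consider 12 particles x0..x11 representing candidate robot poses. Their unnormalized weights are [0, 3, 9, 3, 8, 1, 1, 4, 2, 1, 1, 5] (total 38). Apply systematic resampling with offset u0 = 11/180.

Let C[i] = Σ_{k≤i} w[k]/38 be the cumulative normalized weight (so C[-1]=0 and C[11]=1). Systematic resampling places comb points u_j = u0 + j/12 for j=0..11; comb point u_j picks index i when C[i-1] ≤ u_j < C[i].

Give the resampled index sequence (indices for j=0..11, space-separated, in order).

1 2 2 2 3 4 4 6 7 8 11 11

C = [0, 3/38, 6/19, 15/38, 23/38, 12/19, 25/38, 29/38, 31/38, 16/19, 33/38, 1]
j=0: u_0=11/180 ∈ [0, 3/38) → index 1
j=1: u_1=13/90 ∈ [3/38, 6/19) → index 2
j=2: u_2=41/180 ∈ [3/38, 6/19) → index 2
j=3: u_3=14/45 ∈ [3/38, 6/19) → index 2
j=4: u_4=71/180 ∈ [6/19, 15/38) → index 3
j=5: u_5=43/90 ∈ [15/38, 23/38) → index 4
j=6: u_6=101/180 ∈ [15/38, 23/38) → index 4
j=7: u_7=29/45 ∈ [12/19, 25/38) → index 6
j=8: u_8=131/180 ∈ [25/38, 29/38) → index 7
j=9: u_9=73/90 ∈ [29/38, 31/38) → index 8
j=10: u_10=161/180 ∈ [33/38, 1) → index 11
j=11: u_11=44/45 ∈ [33/38, 1) → index 11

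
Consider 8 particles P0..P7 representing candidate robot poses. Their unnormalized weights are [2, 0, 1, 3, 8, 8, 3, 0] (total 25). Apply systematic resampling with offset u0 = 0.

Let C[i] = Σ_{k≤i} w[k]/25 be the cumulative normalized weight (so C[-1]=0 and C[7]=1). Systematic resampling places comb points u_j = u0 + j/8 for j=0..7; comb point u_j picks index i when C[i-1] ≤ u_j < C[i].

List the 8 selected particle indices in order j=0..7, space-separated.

C = [2/25, 2/25, 3/25, 6/25, 14/25, 22/25, 1, 1]
j=0: u_0=0 ∈ [0, 2/25) → index 0
j=1: u_1=1/8 ∈ [3/25, 6/25) → index 3
j=2: u_2=1/4 ∈ [6/25, 14/25) → index 4
j=3: u_3=3/8 ∈ [6/25, 14/25) → index 4
j=4: u_4=1/2 ∈ [6/25, 14/25) → index 4
j=5: u_5=5/8 ∈ [14/25, 22/25) → index 5
j=6: u_6=3/4 ∈ [14/25, 22/25) → index 5
j=7: u_7=7/8 ∈ [14/25, 22/25) → index 5

0 3 4 4 4 5 5 5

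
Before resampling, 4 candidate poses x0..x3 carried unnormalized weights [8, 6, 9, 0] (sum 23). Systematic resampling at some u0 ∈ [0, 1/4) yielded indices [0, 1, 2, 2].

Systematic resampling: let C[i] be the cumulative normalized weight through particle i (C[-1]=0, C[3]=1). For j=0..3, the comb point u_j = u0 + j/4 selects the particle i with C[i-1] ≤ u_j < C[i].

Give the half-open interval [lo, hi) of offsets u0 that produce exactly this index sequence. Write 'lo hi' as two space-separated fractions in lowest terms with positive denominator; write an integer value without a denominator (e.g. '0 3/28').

5/46 1/4

C = [8/23, 14/23, 1, 1]
j=0 picked index 0: u0 ∈ [0, 8/23)
j=1 picked index 1: u0 ∈ [9/92, 33/92)
j=2 picked index 2: u0 ∈ [5/46, 1/2)
j=3 picked index 2: u0 ∈ [-13/92, 1/4)
intersection: [5/46, 1/4)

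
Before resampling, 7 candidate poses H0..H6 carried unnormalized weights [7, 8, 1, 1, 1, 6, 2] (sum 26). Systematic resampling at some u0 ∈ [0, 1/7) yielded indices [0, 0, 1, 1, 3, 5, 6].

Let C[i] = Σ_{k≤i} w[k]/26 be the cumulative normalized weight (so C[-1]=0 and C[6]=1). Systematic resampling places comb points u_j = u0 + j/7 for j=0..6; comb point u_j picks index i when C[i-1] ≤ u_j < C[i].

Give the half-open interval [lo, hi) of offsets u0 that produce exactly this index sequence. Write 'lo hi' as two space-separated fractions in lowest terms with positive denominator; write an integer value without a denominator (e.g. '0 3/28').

C = [7/26, 15/26, 8/13, 17/26, 9/13, 12/13, 1]
j=0 picked index 0: u0 ∈ [0, 7/26)
j=1 picked index 0: u0 ∈ [-1/7, 23/182)
j=2 picked index 1: u0 ∈ [-3/182, 53/182)
j=3 picked index 1: u0 ∈ [-29/182, 27/182)
j=4 picked index 3: u0 ∈ [4/91, 15/182)
j=5 picked index 5: u0 ∈ [-2/91, 19/91)
j=6 picked index 6: u0 ∈ [6/91, 1/7)
intersection: [6/91, 15/182)

6/91 15/182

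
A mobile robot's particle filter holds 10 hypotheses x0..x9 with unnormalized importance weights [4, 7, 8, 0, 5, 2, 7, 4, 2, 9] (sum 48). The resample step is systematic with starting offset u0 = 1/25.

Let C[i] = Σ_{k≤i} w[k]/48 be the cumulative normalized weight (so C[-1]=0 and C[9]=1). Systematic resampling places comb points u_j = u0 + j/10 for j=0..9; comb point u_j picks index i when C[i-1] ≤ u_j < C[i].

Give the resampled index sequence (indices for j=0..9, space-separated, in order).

0 1 2 2 4 5 6 7 9 9

C = [1/12, 11/48, 19/48, 19/48, 1/2, 13/24, 11/16, 37/48, 13/16, 1]
j=0: u_0=1/25 ∈ [0, 1/12) → index 0
j=1: u_1=7/50 ∈ [1/12, 11/48) → index 1
j=2: u_2=6/25 ∈ [11/48, 19/48) → index 2
j=3: u_3=17/50 ∈ [11/48, 19/48) → index 2
j=4: u_4=11/25 ∈ [19/48, 1/2) → index 4
j=5: u_5=27/50 ∈ [1/2, 13/24) → index 5
j=6: u_6=16/25 ∈ [13/24, 11/16) → index 6
j=7: u_7=37/50 ∈ [11/16, 37/48) → index 7
j=8: u_8=21/25 ∈ [13/16, 1) → index 9
j=9: u_9=47/50 ∈ [13/16, 1) → index 9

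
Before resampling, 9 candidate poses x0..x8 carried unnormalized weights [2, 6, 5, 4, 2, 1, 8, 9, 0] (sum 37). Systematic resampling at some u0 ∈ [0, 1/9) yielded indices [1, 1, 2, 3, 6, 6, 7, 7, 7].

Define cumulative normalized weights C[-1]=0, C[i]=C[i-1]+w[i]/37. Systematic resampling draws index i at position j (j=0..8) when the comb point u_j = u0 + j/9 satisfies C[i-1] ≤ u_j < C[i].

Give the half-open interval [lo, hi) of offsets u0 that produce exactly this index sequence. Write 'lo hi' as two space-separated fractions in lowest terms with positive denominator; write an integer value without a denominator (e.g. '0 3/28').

32/333 35/333

C = [2/37, 8/37, 13/37, 17/37, 19/37, 20/37, 28/37, 1, 1]
j=0 picked index 1: u0 ∈ [2/37, 8/37)
j=1 picked index 1: u0 ∈ [-19/333, 35/333)
j=2 picked index 2: u0 ∈ [-2/333, 43/333)
j=3 picked index 3: u0 ∈ [2/111, 14/111)
j=4 picked index 6: u0 ∈ [32/333, 104/333)
j=5 picked index 6: u0 ∈ [-5/333, 67/333)
j=6 picked index 7: u0 ∈ [10/111, 1/3)
j=7 picked index 7: u0 ∈ [-7/333, 2/9)
j=8 picked index 7: u0 ∈ [-44/333, 1/9)
intersection: [32/333, 35/333)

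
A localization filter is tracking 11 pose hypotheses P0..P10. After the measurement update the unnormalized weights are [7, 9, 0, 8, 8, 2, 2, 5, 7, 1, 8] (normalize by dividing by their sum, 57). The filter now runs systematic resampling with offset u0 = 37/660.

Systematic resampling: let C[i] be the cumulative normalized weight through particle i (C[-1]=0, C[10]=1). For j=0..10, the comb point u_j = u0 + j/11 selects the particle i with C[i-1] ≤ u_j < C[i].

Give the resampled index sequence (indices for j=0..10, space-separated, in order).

0 1 1 3 3 4 6 7 8 10 10

C = [7/57, 16/57, 16/57, 8/19, 32/57, 34/57, 12/19, 41/57, 16/19, 49/57, 1]
j=0: u_0=37/660 ∈ [0, 7/57) → index 0
j=1: u_1=97/660 ∈ [7/57, 16/57) → index 1
j=2: u_2=157/660 ∈ [7/57, 16/57) → index 1
j=3: u_3=217/660 ∈ [16/57, 8/19) → index 3
j=4: u_4=277/660 ∈ [16/57, 8/19) → index 3
j=5: u_5=337/660 ∈ [8/19, 32/57) → index 4
j=6: u_6=397/660 ∈ [34/57, 12/19) → index 6
j=7: u_7=457/660 ∈ [12/19, 41/57) → index 7
j=8: u_8=47/60 ∈ [41/57, 16/19) → index 8
j=9: u_9=577/660 ∈ [49/57, 1) → index 10
j=10: u_10=637/660 ∈ [49/57, 1) → index 10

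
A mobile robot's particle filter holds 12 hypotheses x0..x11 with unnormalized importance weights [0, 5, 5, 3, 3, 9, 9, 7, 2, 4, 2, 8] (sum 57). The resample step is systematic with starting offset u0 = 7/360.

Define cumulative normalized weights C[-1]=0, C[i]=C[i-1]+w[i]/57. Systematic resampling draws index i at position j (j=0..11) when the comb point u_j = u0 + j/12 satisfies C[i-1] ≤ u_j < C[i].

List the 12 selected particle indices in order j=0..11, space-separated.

C = [0, 5/57, 10/57, 13/57, 16/57, 25/57, 34/57, 41/57, 43/57, 47/57, 49/57, 1]
j=0: u_0=7/360 ∈ [0, 5/57) → index 1
j=1: u_1=37/360 ∈ [5/57, 10/57) → index 2
j=2: u_2=67/360 ∈ [10/57, 13/57) → index 3
j=3: u_3=97/360 ∈ [13/57, 16/57) → index 4
j=4: u_4=127/360 ∈ [16/57, 25/57) → index 5
j=5: u_5=157/360 ∈ [16/57, 25/57) → index 5
j=6: u_6=187/360 ∈ [25/57, 34/57) → index 6
j=7: u_7=217/360 ∈ [34/57, 41/57) → index 7
j=8: u_8=247/360 ∈ [34/57, 41/57) → index 7
j=9: u_9=277/360 ∈ [43/57, 47/57) → index 9
j=10: u_10=307/360 ∈ [47/57, 49/57) → index 10
j=11: u_11=337/360 ∈ [49/57, 1) → index 11

1 2 3 4 5 5 6 7 7 9 10 11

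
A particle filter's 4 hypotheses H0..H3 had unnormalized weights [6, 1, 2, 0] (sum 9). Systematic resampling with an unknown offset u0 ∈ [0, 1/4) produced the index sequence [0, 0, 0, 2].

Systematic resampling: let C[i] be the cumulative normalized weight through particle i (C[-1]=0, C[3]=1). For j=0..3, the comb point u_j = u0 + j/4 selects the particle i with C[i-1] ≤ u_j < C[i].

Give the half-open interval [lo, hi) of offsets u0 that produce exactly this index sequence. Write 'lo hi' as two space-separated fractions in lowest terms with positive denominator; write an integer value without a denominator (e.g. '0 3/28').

C = [2/3, 7/9, 1, 1]
j=0 picked index 0: u0 ∈ [0, 2/3)
j=1 picked index 0: u0 ∈ [-1/4, 5/12)
j=2 picked index 0: u0 ∈ [-1/2, 1/6)
j=3 picked index 2: u0 ∈ [1/36, 1/4)
intersection: [1/36, 1/6)

1/36 1/6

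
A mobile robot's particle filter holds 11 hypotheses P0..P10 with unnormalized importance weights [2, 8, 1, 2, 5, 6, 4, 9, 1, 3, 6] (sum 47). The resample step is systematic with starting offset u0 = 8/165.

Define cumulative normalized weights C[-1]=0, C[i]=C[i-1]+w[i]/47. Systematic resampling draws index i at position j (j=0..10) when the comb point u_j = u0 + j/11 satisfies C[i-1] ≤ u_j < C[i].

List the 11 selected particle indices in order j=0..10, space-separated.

1 1 2 4 5 5 6 7 7 9 10

C = [2/47, 10/47, 11/47, 13/47, 18/47, 24/47, 28/47, 37/47, 38/47, 41/47, 1]
j=0: u_0=8/165 ∈ [2/47, 10/47) → index 1
j=1: u_1=23/165 ∈ [2/47, 10/47) → index 1
j=2: u_2=38/165 ∈ [10/47, 11/47) → index 2
j=3: u_3=53/165 ∈ [13/47, 18/47) → index 4
j=4: u_4=68/165 ∈ [18/47, 24/47) → index 5
j=5: u_5=83/165 ∈ [18/47, 24/47) → index 5
j=6: u_6=98/165 ∈ [24/47, 28/47) → index 6
j=7: u_7=113/165 ∈ [28/47, 37/47) → index 7
j=8: u_8=128/165 ∈ [28/47, 37/47) → index 7
j=9: u_9=13/15 ∈ [38/47, 41/47) → index 9
j=10: u_10=158/165 ∈ [41/47, 1) → index 10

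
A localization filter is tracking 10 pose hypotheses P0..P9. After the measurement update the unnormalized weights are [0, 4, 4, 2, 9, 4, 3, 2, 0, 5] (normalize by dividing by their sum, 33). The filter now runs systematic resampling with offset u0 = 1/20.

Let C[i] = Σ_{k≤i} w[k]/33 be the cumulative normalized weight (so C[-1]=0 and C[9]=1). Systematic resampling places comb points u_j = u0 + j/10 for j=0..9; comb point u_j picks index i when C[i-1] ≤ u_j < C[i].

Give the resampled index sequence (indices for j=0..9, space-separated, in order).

1 2 3 4 4 4 5 6 9 9

C = [0, 4/33, 8/33, 10/33, 19/33, 23/33, 26/33, 28/33, 28/33, 1]
j=0: u_0=1/20 ∈ [0, 4/33) → index 1
j=1: u_1=3/20 ∈ [4/33, 8/33) → index 2
j=2: u_2=1/4 ∈ [8/33, 10/33) → index 3
j=3: u_3=7/20 ∈ [10/33, 19/33) → index 4
j=4: u_4=9/20 ∈ [10/33, 19/33) → index 4
j=5: u_5=11/20 ∈ [10/33, 19/33) → index 4
j=6: u_6=13/20 ∈ [19/33, 23/33) → index 5
j=7: u_7=3/4 ∈ [23/33, 26/33) → index 6
j=8: u_8=17/20 ∈ [28/33, 1) → index 9
j=9: u_9=19/20 ∈ [28/33, 1) → index 9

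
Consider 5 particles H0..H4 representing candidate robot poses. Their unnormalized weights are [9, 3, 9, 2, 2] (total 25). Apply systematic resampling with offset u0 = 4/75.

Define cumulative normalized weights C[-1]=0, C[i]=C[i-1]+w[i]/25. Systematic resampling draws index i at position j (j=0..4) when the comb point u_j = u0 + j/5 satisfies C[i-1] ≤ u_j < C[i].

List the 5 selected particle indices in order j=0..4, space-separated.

0 0 1 2 3

C = [9/25, 12/25, 21/25, 23/25, 1]
j=0: u_0=4/75 ∈ [0, 9/25) → index 0
j=1: u_1=19/75 ∈ [0, 9/25) → index 0
j=2: u_2=34/75 ∈ [9/25, 12/25) → index 1
j=3: u_3=49/75 ∈ [12/25, 21/25) → index 2
j=4: u_4=64/75 ∈ [21/25, 23/25) → index 3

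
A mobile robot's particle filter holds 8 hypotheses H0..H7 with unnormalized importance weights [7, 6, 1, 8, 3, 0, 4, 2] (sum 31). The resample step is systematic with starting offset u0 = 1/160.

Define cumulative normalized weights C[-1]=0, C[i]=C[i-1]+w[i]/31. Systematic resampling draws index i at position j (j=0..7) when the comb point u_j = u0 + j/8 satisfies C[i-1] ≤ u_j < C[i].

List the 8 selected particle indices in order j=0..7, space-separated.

0 0 1 1 3 3 4 6

C = [7/31, 13/31, 14/31, 22/31, 25/31, 25/31, 29/31, 1]
j=0: u_0=1/160 ∈ [0, 7/31) → index 0
j=1: u_1=21/160 ∈ [0, 7/31) → index 0
j=2: u_2=41/160 ∈ [7/31, 13/31) → index 1
j=3: u_3=61/160 ∈ [7/31, 13/31) → index 1
j=4: u_4=81/160 ∈ [14/31, 22/31) → index 3
j=5: u_5=101/160 ∈ [14/31, 22/31) → index 3
j=6: u_6=121/160 ∈ [22/31, 25/31) → index 4
j=7: u_7=141/160 ∈ [25/31, 29/31) → index 6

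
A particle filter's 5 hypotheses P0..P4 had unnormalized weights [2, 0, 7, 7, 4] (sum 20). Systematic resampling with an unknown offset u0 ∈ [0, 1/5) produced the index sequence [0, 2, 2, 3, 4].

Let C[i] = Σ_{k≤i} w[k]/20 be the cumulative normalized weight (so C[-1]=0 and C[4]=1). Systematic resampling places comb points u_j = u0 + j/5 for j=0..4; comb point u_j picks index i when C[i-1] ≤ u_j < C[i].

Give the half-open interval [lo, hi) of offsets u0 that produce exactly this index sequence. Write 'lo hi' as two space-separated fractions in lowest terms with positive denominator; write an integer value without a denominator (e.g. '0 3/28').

C = [1/10, 1/10, 9/20, 4/5, 1]
j=0 picked index 0: u0 ∈ [0, 1/10)
j=1 picked index 2: u0 ∈ [-1/10, 1/4)
j=2 picked index 2: u0 ∈ [-3/10, 1/20)
j=3 picked index 3: u0 ∈ [-3/20, 1/5)
j=4 picked index 4: u0 ∈ [0, 1/5)
intersection: [0, 1/20)

0 1/20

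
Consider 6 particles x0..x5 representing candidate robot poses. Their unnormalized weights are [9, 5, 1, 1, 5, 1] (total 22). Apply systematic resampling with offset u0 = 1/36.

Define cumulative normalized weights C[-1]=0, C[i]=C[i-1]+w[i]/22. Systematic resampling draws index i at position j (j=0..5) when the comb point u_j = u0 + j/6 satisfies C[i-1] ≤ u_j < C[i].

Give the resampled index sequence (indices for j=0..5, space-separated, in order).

C = [9/22, 7/11, 15/22, 8/11, 21/22, 1]
j=0: u_0=1/36 ∈ [0, 9/22) → index 0
j=1: u_1=7/36 ∈ [0, 9/22) → index 0
j=2: u_2=13/36 ∈ [0, 9/22) → index 0
j=3: u_3=19/36 ∈ [9/22, 7/11) → index 1
j=4: u_4=25/36 ∈ [15/22, 8/11) → index 3
j=5: u_5=31/36 ∈ [8/11, 21/22) → index 4

0 0 0 1 3 4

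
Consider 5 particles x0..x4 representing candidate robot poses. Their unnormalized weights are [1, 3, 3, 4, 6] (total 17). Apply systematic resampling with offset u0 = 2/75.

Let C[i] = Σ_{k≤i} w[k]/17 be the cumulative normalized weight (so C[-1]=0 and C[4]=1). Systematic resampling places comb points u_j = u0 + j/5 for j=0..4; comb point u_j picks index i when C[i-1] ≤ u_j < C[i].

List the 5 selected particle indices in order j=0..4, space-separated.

0 1 3 3 4

C = [1/17, 4/17, 7/17, 11/17, 1]
j=0: u_0=2/75 ∈ [0, 1/17) → index 0
j=1: u_1=17/75 ∈ [1/17, 4/17) → index 1
j=2: u_2=32/75 ∈ [7/17, 11/17) → index 3
j=3: u_3=47/75 ∈ [7/17, 11/17) → index 3
j=4: u_4=62/75 ∈ [11/17, 1) → index 4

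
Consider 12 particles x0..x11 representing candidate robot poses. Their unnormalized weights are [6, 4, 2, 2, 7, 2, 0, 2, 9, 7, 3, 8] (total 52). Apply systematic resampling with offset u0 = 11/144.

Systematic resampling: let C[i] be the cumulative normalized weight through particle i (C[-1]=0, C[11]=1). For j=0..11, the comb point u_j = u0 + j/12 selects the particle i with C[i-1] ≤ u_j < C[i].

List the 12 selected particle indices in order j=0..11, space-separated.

0 1 3 4 5 8 8 9 9 10 11 11

C = [3/26, 5/26, 3/13, 7/26, 21/52, 23/52, 23/52, 25/52, 17/26, 41/52, 11/13, 1]
j=0: u_0=11/144 ∈ [0, 3/26) → index 0
j=1: u_1=23/144 ∈ [3/26, 5/26) → index 1
j=2: u_2=35/144 ∈ [3/13, 7/26) → index 3
j=3: u_3=47/144 ∈ [7/26, 21/52) → index 4
j=4: u_4=59/144 ∈ [21/52, 23/52) → index 5
j=5: u_5=71/144 ∈ [25/52, 17/26) → index 8
j=6: u_6=83/144 ∈ [25/52, 17/26) → index 8
j=7: u_7=95/144 ∈ [17/26, 41/52) → index 9
j=8: u_8=107/144 ∈ [17/26, 41/52) → index 9
j=9: u_9=119/144 ∈ [41/52, 11/13) → index 10
j=10: u_10=131/144 ∈ [11/13, 1) → index 11
j=11: u_11=143/144 ∈ [11/13, 1) → index 11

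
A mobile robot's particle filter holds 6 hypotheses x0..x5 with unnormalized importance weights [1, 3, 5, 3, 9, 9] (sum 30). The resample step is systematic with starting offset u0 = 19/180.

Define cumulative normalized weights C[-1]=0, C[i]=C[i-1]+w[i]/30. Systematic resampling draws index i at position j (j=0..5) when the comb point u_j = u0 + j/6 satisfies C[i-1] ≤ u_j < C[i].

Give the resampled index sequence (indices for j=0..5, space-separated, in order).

C = [1/30, 2/15, 3/10, 2/5, 7/10, 1]
j=0: u_0=19/180 ∈ [1/30, 2/15) → index 1
j=1: u_1=49/180 ∈ [2/15, 3/10) → index 2
j=2: u_2=79/180 ∈ [2/5, 7/10) → index 4
j=3: u_3=109/180 ∈ [2/5, 7/10) → index 4
j=4: u_4=139/180 ∈ [7/10, 1) → index 5
j=5: u_5=169/180 ∈ [7/10, 1) → index 5

1 2 4 4 5 5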